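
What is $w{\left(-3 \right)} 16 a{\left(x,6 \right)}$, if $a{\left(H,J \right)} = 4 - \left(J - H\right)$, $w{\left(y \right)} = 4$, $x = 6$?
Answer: $256$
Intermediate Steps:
$a{\left(H,J \right)} = 4 + H - J$ ($a{\left(H,J \right)} = 4 + \left(H - J\right) = 4 + H - J$)
$w{\left(-3 \right)} 16 a{\left(x,6 \right)} = 4 \cdot 16 \left(4 + 6 - 6\right) = 64 \left(4 + 6 - 6\right) = 64 \cdot 4 = 256$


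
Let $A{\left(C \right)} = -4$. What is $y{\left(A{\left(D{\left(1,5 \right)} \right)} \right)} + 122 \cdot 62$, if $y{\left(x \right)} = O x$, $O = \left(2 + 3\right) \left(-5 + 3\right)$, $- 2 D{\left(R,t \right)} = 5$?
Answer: $7604$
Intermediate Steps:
$D{\left(R,t \right)} = - \frac{5}{2}$ ($D{\left(R,t \right)} = \left(- \frac{1}{2}\right) 5 = - \frac{5}{2}$)
$O = -10$ ($O = 5 \left(-2\right) = -10$)
$y{\left(x \right)} = - 10 x$
$y{\left(A{\left(D{\left(1,5 \right)} \right)} \right)} + 122 \cdot 62 = \left(-10\right) \left(-4\right) + 122 \cdot 62 = 40 + 7564 = 7604$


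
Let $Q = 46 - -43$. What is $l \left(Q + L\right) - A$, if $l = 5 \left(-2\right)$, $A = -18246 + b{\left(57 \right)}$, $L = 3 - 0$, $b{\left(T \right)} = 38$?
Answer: $17288$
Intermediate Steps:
$Q = 89$ ($Q = 46 + 43 = 89$)
$L = 3$ ($L = 3 + 0 = 3$)
$A = -18208$ ($A = -18246 + 38 = -18208$)
$l = -10$
$l \left(Q + L\right) - A = - 10 \left(89 + 3\right) - -18208 = \left(-10\right) 92 + 18208 = -920 + 18208 = 17288$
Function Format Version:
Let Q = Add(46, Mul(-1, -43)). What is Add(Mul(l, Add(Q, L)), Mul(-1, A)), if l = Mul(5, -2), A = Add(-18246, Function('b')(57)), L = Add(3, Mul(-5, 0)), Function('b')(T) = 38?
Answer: 17288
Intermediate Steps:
Q = 89 (Q = Add(46, 43) = 89)
L = 3 (L = Add(3, 0) = 3)
A = -18208 (A = Add(-18246, 38) = -18208)
l = -10
Add(Mul(l, Add(Q, L)), Mul(-1, A)) = Add(Mul(-10, Add(89, 3)), Mul(-1, -18208)) = Add(Mul(-10, 92), 18208) = Add(-920, 18208) = 17288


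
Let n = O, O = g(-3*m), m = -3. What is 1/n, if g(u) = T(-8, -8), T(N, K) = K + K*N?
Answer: 1/56 ≈ 0.017857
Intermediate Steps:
g(u) = 56 (g(u) = -8*(1 - 8) = -8*(-7) = 56)
O = 56
n = 56
1/n = 1/56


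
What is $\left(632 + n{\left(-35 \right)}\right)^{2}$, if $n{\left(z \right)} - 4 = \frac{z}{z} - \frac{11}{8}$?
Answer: $\frac{25857225}{64} \approx 4.0402 \cdot 10^{5}$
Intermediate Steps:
$n{\left(z \right)} = \frac{29}{8}$ ($n{\left(z \right)} = 4 + \left(\frac{z}{z} - \frac{11}{8}\right) = 4 + \left(1 - \frac{11}{8}\right) = 4 - \frac{3}{8} = \frac{29}{8}$)
$\left(632 + n{\left(-35 \right)}\right)^{2} = \left(632 + \frac{29}{8}\right)^{2} = \left(\frac{5085}{8}\right)^{2} = \frac{25857225}{64}$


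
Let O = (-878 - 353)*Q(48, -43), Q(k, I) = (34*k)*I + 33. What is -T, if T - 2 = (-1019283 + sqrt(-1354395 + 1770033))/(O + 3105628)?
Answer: -177884039/89451661 - 3*sqrt(46182)/89451661 ≈ -1.9886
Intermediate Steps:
Q(k, I) = 33 + 34*I*k (Q(k, I) = 34*I*k + 33 = 33 + 34*I*k)
O = 86346033 (O = (-878 - 353)*(33 + 34*(-43)*48) = -1231*(33 - 70176) = -1231*(-70143) = 86346033)
T = 177884039/89451661 + 3*sqrt(46182)/89451661 (T = 2 + (-1019283 + sqrt(-1354395 + 1770033))/(86346033 + 3105628) = 2 + (-1019283 + sqrt(415638))/89451661 = 2 + (-1019283 + 3*sqrt(46182))*(1/89451661) = 2 + (-1019283/89451661 + 3*sqrt(46182)/89451661) = 177884039/89451661 + 3*sqrt(46182)/89451661 ≈ 1.9886)
-T = -(177884039/89451661 + 3*sqrt(46182)/89451661) = -177884039/89451661 - 3*sqrt(46182)/89451661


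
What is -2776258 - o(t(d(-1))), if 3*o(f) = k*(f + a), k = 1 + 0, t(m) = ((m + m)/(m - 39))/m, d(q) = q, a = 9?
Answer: -166575659/60 ≈ -2.7763e+6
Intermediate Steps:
t(m) = 2/(-39 + m) (t(m) = ((2*m)/(-39 + m))/m = (2*m/(-39 + m))/m = 2/(-39 + m))
k = 1
o(f) = 3 + f/3 (o(f) = (1*(f + 9))/3 = (1*(9 + f))/3 = (9 + f)/3 = 3 + f/3)
-2776258 - o(t(d(-1))) = -2776258 - (3 + (2/(-39 - 1))/3) = -2776258 - (3 + (2/(-40))/3) = -2776258 - (3 + (2*(-1/40))/3) = -2776258 - (3 + (⅓)*(-1/20)) = -2776258 - (3 - 1/60) = -2776258 - 1*179/60 = -2776258 - 179/60 = -166575659/60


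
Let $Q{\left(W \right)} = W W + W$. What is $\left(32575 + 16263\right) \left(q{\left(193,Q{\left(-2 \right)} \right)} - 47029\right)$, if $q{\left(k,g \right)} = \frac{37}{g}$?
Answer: $-2295898799$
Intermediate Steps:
$Q{\left(W \right)} = W + W^{2}$ ($Q{\left(W \right)} = W^{2} + W = W + W^{2}$)
$\left(32575 + 16263\right) \left(q{\left(193,Q{\left(-2 \right)} \right)} - 47029\right) = \left(32575 + 16263\right) \left(\frac{37}{\left(-2\right) \left(1 - 2\right)} - 47029\right) = 48838 \left(\frac{37}{\left(-2\right) \left(-1\right)} - 47029\right) = 48838 \left(\frac{37}{2} - 47029\right) = 48838 \left(- \frac{94021}{2}\right) = -2295898799$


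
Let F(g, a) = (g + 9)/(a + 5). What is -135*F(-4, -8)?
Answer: 225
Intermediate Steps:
F(g, a) = (9 + g)/(5 + a)
-135*F(-4, -8) = -135*(9 - 4)/(5 - 8) = -135*5/(-3) = -(-45)*5 = -135*(-5/3) = 225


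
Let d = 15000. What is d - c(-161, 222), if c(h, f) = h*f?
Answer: 50742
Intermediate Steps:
c(h, f) = f*h
d - c(-161, 222) = 15000 - 222*(-161) = 15000 - 1*(-35742) = 15000 + 35742 = 50742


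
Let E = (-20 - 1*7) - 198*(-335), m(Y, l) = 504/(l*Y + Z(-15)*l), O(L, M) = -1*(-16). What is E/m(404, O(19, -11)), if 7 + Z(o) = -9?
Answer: 5716792/7 ≈ 8.1669e+5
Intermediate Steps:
O(L, M) = 16
Z(o) = -16 (Z(o) = -7 - 9 = -16)
m(Y, l) = 504/(-16*l + Y*l) (m(Y, l) = 504/(l*Y - 16*l) = 504/(Y*l - 16*l) = 504/(-16*l + Y*l))
E = 66303 (E = (-20 - 7) + 66330 = -27 + 66330 = 66303)
E/m(404, O(19, -11)) = 66303/((504/(16*(-16 + 404)))) = 66303/((504*(1/16)/388)) = 66303/((504*(1/16)*(1/388))) = 66303/(63/776) = 66303*(776/63) = 5716792/7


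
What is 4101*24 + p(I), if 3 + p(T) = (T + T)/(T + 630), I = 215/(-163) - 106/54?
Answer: 135731697709/1379093 ≈ 98421.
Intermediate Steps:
I = -14444/4401 (I = 215*(-1/163) - 106*1/54 = -215/163 - 53/27 = -14444/4401 ≈ -3.2820)
p(T) = -3 + 2*T/(630 + T) (p(T) = -3 + (T + T)/(T + 630) = -3 + (2*T)/(630 + T) = -3 + 2*T/(630 + T))
4101*24 + p(I) = 4101*24 + (-1890 - 1*(-14444/4401))/(630 - 14444/4401) = 98424 + (-1890 + 14444/4401)/(2758186/4401) = 98424 + (4401/2758186)*(-8303446/4401) = 98424 - 4151723/1379093 = 135731697709/1379093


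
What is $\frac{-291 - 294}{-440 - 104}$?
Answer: $\frac{585}{544} \approx 1.0754$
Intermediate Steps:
$\frac{-291 - 294}{-440 - 104} = - \frac{585}{-544} = \left(-585\right) \left(- \frac{1}{544}\right) = \frac{585}{544}$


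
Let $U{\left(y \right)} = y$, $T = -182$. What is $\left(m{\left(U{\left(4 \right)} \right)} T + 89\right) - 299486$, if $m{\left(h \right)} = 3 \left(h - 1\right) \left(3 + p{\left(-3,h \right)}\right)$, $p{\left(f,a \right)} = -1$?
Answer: $-302673$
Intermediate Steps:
$m{\left(h \right)} = -6 + 6 h$ ($m{\left(h \right)} = 3 \left(h - 1\right) \left(3 - 1\right) = 3 \left(-1 + h\right) 2 = 3 \left(-2 + 2 h\right) = -6 + 6 h$)
$\left(m{\left(U{\left(4 \right)} \right)} T + 89\right) - 299486 = \left(\left(-6 + 6 \cdot 4\right) \left(-182\right) + 89\right) - 299486 = \left(\left(-6 + 24\right) \left(-182\right) + 89\right) - 299486 = \left(18 \left(-182\right) + 89\right) - 299486 = \left(-3276 + 89\right) - 299486 = -3187 - 299486 = -302673$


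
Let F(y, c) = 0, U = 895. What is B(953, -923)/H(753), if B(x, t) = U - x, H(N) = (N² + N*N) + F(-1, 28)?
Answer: -29/567009 ≈ -5.1146e-5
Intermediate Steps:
H(N) = 2*N² (H(N) = (N² + N*N) + 0 = (N² + N²) + 0 = 2*N² + 0 = 2*N²)
B(x, t) = 895 - x
B(953, -923)/H(753) = (895 - 1*953)/((2*753²)) = (895 - 953)/((2*567009)) = -58/1134018 = -58*1/1134018 = -29/567009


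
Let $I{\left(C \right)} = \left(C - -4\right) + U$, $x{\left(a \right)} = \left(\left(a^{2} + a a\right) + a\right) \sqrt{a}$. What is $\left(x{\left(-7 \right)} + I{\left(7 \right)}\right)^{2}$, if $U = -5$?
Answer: $-57931 + 1092 i \sqrt{7} \approx -57931.0 + 2889.2 i$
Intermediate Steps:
$x{\left(a \right)} = \sqrt{a} \left(a + 2 a^{2}\right)$ ($x{\left(a \right)} = \left(\left(a^{2} + a^{2}\right) + a\right) \sqrt{a} = \left(2 a^{2} + a\right) \sqrt{a} = \left(a + 2 a^{2}\right) \sqrt{a} = \sqrt{a} \left(a + 2 a^{2}\right)$)
$I{\left(C \right)} = -1 + C$ ($I{\left(C \right)} = \left(C - -4\right) - 5 = \left(C + 4\right) - 5 = \left(4 + C\right) - 5 = -1 + C$)
$\left(x{\left(-7 \right)} + I{\left(7 \right)}\right)^{2} = \left(\left(-7\right)^{\frac{3}{2}} \left(1 + 2 \left(-7\right)\right) + \left(-1 + 7\right)\right)^{2} = \left(- 7 i \sqrt{7} \left(1 - 14\right) + 6\right)^{2} = \left(- 7 i \sqrt{7} \left(-13\right) + 6\right)^{2} = \left(91 i \sqrt{7} + 6\right)^{2} = \left(6 + 91 i \sqrt{7}\right)^{2}$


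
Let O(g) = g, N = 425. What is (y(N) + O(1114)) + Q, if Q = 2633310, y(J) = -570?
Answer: 2633854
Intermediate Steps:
(y(N) + O(1114)) + Q = (-570 + 1114) + 2633310 = 544 + 2633310 = 2633854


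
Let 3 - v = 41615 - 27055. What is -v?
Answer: 14557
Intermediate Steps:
v = -14557 (v = 3 - (41615 - 27055) = 3 - 1*14560 = 3 - 14560 = -14557)
-v = -1*(-14557) = 14557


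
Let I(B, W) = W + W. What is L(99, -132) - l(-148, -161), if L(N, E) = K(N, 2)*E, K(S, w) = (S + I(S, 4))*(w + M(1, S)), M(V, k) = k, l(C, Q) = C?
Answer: -1426376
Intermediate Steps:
I(B, W) = 2*W
K(S, w) = (8 + S)*(S + w) (K(S, w) = (S + 2*4)*(w + S) = (S + 8)*(S + w) = (8 + S)*(S + w))
L(N, E) = E*(16 + N**2 + 10*N) (L(N, E) = (N**2 + 8*N + 8*2 + N*2)*E = (N**2 + 8*N + 16 + 2*N)*E = (16 + N**2 + 10*N)*E = E*(16 + N**2 + 10*N))
L(99, -132) - l(-148, -161) = -132*(16 + 99**2 + 10*99) - 1*(-148) = -132*(16 + 9801 + 990) + 148 = -132*10807 + 148 = -1426524 + 148 = -1426376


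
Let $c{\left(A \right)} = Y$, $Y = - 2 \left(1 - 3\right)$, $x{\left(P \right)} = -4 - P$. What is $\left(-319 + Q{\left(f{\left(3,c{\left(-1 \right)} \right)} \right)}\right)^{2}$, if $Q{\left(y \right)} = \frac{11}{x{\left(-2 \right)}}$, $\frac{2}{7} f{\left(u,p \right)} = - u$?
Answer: $\frac{421201}{4} \approx 1.053 \cdot 10^{5}$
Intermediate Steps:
$Y = 4$ ($Y = \left(-2\right) \left(-2\right) = 4$)
$c{\left(A \right)} = 4$
$f{\left(u,p \right)} = - \frac{7 u}{2}$ ($f{\left(u,p \right)} = \frac{7 \left(- u\right)}{2} = - \frac{7 u}{2}$)
$Q{\left(y \right)} = - \frac{11}{2}$ ($Q{\left(y \right)} = \frac{11}{-4 - -2} = \frac{11}{-4 + 2} = \frac{11}{-2} = 11 \left(- \frac{1}{2}\right) = - \frac{11}{2}$)
$\left(-319 + Q{\left(f{\left(3,c{\left(-1 \right)} \right)} \right)}\right)^{2} = \left(-319 - \frac{11}{2}\right)^{2} = \left(- \frac{649}{2}\right)^{2} = \frac{421201}{4}$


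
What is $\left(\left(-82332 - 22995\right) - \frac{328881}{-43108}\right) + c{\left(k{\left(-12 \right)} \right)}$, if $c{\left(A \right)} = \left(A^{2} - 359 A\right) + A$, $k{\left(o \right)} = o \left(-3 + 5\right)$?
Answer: $- \frac{4144893291}{43108} \approx -96151.0$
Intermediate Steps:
$k{\left(o \right)} = 2 o$ ($k{\left(o \right)} = o 2 = 2 o$)
$c{\left(A \right)} = A^{2} - 358 A$
$\left(\left(-82332 - 22995\right) - \frac{328881}{-43108}\right) + c{\left(k{\left(-12 \right)} \right)} = \left(\left(-82332 - 22995\right) - \frac{328881}{-43108}\right) + 2 \left(-12\right) \left(-358 + 2 \left(-12\right)\right) = \left(-105327 - - \frac{328881}{43108}\right) - 24 \left(-358 - 24\right) = \left(-105327 + \frac{328881}{43108}\right) - -9168 = - \frac{4540107435}{43108} + 9168 = - \frac{4144893291}{43108}$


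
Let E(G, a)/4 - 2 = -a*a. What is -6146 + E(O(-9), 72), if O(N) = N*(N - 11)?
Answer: -26874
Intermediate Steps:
O(N) = N*(-11 + N)
E(G, a) = 8 - 4*a**2 (E(G, a) = 8 + 4*(-a*a) = 8 + 4*(-a**2) = 8 - 4*a**2)
-6146 + E(O(-9), 72) = -6146 + (8 - 4*72**2) = -6146 + (8 - 4*5184) = -6146 + (8 - 20736) = -6146 - 20728 = -26874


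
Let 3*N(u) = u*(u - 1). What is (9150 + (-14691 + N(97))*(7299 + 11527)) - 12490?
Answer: -218140202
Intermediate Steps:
N(u) = u*(-1 + u)/3 (N(u) = (u*(u - 1))/3 = (u*(-1 + u))/3 = u*(-1 + u)/3)
(9150 + (-14691 + N(97))*(7299 + 11527)) - 12490 = (9150 + (-14691 + (⅓)*97*(-1 + 97))*(7299 + 11527)) - 12490 = (9150 + (-14691 + (⅓)*97*96)*18826) - 12490 = (9150 + (-14691 + 3104)*18826) - 12490 = (9150 - 11587*18826) - 12490 = (9150 - 218136862) - 12490 = -218127712 - 12490 = -218140202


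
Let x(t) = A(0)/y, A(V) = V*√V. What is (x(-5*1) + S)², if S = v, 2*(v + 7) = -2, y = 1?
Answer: 64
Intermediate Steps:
A(V) = V^(3/2)
x(t) = 0 (x(t) = 0^(3/2)/1 = 0*1 = 0)
v = -8 (v = -7 + (½)*(-2) = -7 - 1 = -8)
S = -8
(x(-5*1) + S)² = (0 - 8)² = (-8)² = 64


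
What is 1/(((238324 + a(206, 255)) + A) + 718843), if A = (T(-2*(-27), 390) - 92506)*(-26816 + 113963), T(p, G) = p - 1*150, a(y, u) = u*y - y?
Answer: -1/8068977003 ≈ -1.2393e-10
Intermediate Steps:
a(y, u) = -y + u*y
T(p, G) = -150 + p (T(p, G) = p - 150 = -150 + p)
A = -8069986494 (A = ((-150 - 2*(-27)) - 92506)*(-26816 + 113963) = ((-150 + 54) - 92506)*87147 = (-96 - 92506)*87147 = -92602*87147 = -8069986494)
1/(((238324 + a(206, 255)) + A) + 718843) = 1/(((238324 + 206*(-1 + 255)) - 8069986494) + 718843) = 1/(((238324 + 206*254) - 8069986494) + 718843) = 1/(((238324 + 52324) - 8069986494) + 718843) = 1/((290648 - 8069986494) + 718843) = 1/(-8069695846 + 718843) = 1/(-8068977003) = -1/8068977003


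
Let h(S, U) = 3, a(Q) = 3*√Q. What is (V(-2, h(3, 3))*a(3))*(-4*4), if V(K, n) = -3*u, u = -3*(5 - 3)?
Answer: -864*√3 ≈ -1496.5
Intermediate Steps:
u = -6 (u = -3*2 = -6)
V(K, n) = 18 (V(K, n) = -3*(-6) = 18)
(V(-2, h(3, 3))*a(3))*(-4*4) = (18*(3*√3))*(-4*4) = (54*√3)*(-16) = -864*√3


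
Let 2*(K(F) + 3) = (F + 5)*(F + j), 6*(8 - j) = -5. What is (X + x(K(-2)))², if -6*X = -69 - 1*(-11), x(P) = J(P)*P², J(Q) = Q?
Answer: 5628450529/36864 ≈ 1.5268e+5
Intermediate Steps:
j = 53/6 (j = 8 - ⅙*(-5) = 8 + ⅚ = 53/6 ≈ 8.8333)
K(F) = -3 + (5 + F)*(53/6 + F)/2 (K(F) = -3 + ((F + 5)*(F + 53/6))/2 = -3 + ((5 + F)*(53/6 + F))/2 = -3 + (5 + F)*(53/6 + F)/2)
x(P) = P³ (x(P) = P*P² = P³)
X = 29/3 (X = -(-69 - 1*(-11))/6 = -(-69 + 11)/6 = -⅙*(-58) = 29/3 ≈ 9.6667)
(X + x(K(-2)))² = (29/3 + (229/12 + (½)*(-2)² + (83/12)*(-2))³)² = (29/3 + (229/12 + (½)*4 - 83/6)³)² = (29/3 + (229/12 + 2 - 83/6)³)² = (29/3 + (29/4)³)² = (29/3 + 24389/64)² = (75023/192)² = 5628450529/36864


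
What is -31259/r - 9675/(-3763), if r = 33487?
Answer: 206359108/126011581 ≈ 1.6376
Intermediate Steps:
-31259/r - 9675/(-3763) = -31259/33487 - 9675/(-3763) = -31259*1/33487 - 9675*(-1/3763) = -31259/33487 + 9675/3763 = 206359108/126011581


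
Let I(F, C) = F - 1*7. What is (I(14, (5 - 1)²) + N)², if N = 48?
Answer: 3025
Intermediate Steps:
I(F, C) = -7 + F (I(F, C) = F - 7 = -7 + F)
(I(14, (5 - 1)²) + N)² = ((-7 + 14) + 48)² = (7 + 48)² = 55² = 3025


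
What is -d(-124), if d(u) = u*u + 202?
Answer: -15578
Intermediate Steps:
d(u) = 202 + u² (d(u) = u² + 202 = 202 + u²)
-d(-124) = -(202 + (-124)²) = -(202 + 15376) = -1*15578 = -15578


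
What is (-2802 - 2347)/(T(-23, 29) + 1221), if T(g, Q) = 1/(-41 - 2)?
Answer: -221407/52502 ≈ -4.2171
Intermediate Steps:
T(g, Q) = -1/43 (T(g, Q) = 1/(-43) = -1/43)
(-2802 - 2347)/(T(-23, 29) + 1221) = (-2802 - 2347)/(-1/43 + 1221) = -5149/52502/43 = -5149*43/52502 = -221407/52502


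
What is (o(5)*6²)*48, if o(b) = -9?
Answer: -15552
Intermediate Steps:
(o(5)*6²)*48 = -9*6²*48 = -9*36*48 = -324*48 = -15552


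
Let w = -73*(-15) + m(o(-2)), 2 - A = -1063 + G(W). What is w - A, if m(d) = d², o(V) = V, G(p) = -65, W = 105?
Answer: -31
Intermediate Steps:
A = 1130 (A = 2 - (-1063 - 65) = 2 - 1*(-1128) = 2 + 1128 = 1130)
w = 1099 (w = -73*(-15) + (-2)² = 1095 + 4 = 1099)
w - A = 1099 - 1*1130 = 1099 - 1130 = -31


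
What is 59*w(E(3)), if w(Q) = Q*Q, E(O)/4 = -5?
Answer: 23600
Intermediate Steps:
E(O) = -20 (E(O) = 4*(-5) = -20)
w(Q) = Q**2
59*w(E(3)) = 59*(-20)**2 = 59*400 = 23600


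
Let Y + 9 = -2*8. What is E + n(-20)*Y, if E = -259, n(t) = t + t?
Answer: 741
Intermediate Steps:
n(t) = 2*t
Y = -25 (Y = -9 - 2*8 = -9 - 16 = -25)
E + n(-20)*Y = -259 + (2*(-20))*(-25) = -259 - 40*(-25) = -259 + 1000 = 741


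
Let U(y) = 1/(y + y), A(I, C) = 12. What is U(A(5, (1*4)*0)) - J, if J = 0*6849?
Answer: 1/24 ≈ 0.041667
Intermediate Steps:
U(y) = 1/(2*y)
J = 0
U(A(5, (1*4)*0)) - J = (½)/12 - 1*0 = (½)*(1/12) + 0 = 1/24 + 0 = 1/24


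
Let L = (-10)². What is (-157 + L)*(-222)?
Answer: 12654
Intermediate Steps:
L = 100
(-157 + L)*(-222) = (-157 + 100)*(-222) = -57*(-222) = 12654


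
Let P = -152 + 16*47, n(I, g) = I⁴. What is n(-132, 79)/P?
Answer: 12649824/25 ≈ 5.0599e+5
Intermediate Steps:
P = 600 (P = -152 + 752 = 600)
n(-132, 79)/P = (-132)⁴/600 = 303595776*(1/600) = 12649824/25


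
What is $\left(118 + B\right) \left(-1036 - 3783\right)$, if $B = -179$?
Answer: $293959$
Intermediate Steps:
$\left(118 + B\right) \left(-1036 - 3783\right) = \left(118 - 179\right) \left(-1036 - 3783\right) = \left(-61\right) \left(-4819\right) = 293959$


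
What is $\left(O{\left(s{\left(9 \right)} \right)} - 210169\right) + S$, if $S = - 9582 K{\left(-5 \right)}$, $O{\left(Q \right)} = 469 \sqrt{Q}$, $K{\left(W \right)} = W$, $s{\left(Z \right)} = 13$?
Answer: $-162259 + 469 \sqrt{13} \approx -1.6057 \cdot 10^{5}$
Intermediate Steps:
$S = 47910$ ($S = \left(-9582\right) \left(-5\right) = 47910$)
$\left(O{\left(s{\left(9 \right)} \right)} - 210169\right) + S = \left(469 \sqrt{13} - 210169\right) + 47910 = \left(-210169 + 469 \sqrt{13}\right) + 47910 = -162259 + 469 \sqrt{13}$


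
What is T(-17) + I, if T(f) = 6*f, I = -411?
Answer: -513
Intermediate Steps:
T(-17) + I = 6*(-17) - 411 = -102 - 411 = -513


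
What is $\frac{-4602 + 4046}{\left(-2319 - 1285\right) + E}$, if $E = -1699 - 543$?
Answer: $\frac{278}{2923} \approx 0.095108$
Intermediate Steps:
$E = -2242$ ($E = -1699 - 543 = -2242$)
$\frac{-4602 + 4046}{\left(-2319 - 1285\right) + E} = \frac{-4602 + 4046}{\left(-2319 - 1285\right) - 2242} = - \frac{556}{-3604 - 2242} = - \frac{556}{-5846} = \left(-556\right) \left(- \frac{1}{5846}\right) = \frac{278}{2923}$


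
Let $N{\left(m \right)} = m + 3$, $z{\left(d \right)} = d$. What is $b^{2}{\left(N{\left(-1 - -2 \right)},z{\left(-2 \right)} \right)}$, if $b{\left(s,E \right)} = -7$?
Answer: $49$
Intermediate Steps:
$N{\left(m \right)} = 3 + m$
$b^{2}{\left(N{\left(-1 - -2 \right)},z{\left(-2 \right)} \right)} = \left(-7\right)^{2} = 49$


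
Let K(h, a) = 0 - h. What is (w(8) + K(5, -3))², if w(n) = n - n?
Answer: 25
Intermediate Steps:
w(n) = 0
K(h, a) = -h
(w(8) + K(5, -3))² = (0 - 1*5)² = (0 - 5)² = (-5)² = 25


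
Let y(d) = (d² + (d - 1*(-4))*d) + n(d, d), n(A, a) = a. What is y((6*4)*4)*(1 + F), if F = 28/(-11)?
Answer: -321504/11 ≈ -29228.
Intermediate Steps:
y(d) = d + d² + d*(4 + d) (y(d) = (d² + (d - 1*(-4))*d) + d = (d² + (d + 4)*d) + d = (d² + (4 + d)*d) + d = (d² + d*(4 + d)) + d = d + d² + d*(4 + d))
F = -28/11 (F = 28*(-1/11) = -28/11 ≈ -2.5455)
y((6*4)*4)*(1 + F) = (((6*4)*4)*(5 + 2*((6*4)*4)))*(1 - 28/11) = ((24*4)*(5 + 2*(24*4)))*(-17/11) = (96*(5 + 2*96))*(-17/11) = (96*(5 + 192))*(-17/11) = (96*197)*(-17/11) = 18912*(-17/11) = -321504/11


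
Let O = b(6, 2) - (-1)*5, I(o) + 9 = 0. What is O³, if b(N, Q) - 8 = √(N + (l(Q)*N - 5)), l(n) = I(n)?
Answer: (13 + I*√53)³ ≈ 130.0 + 3305.2*I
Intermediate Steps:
I(o) = -9 (I(o) = -9 + 0 = -9)
l(n) = -9
b(N, Q) = 8 + √(-5 - 8*N) (b(N, Q) = 8 + √(N + (-9*N - 5)) = 8 + √(N + (-5 - 9*N)) = 8 + √(-5 - 8*N))
O = 13 + I*√53 (O = (8 + √(-5 - 8*6)) - (-1)*5 = (8 + √(-5 - 48)) - 1*(-5) = (8 + √(-53)) + 5 = (8 + I*√53) + 5 = 13 + I*√53 ≈ 13.0 + 7.2801*I)
O³ = (13 + I*√53)³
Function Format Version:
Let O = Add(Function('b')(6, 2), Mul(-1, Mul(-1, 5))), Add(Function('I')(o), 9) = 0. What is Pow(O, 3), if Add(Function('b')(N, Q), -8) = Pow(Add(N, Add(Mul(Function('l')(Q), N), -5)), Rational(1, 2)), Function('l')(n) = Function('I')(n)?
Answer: Pow(Add(13, Mul(I, Pow(53, Rational(1, 2)))), 3) ≈ Add(130.00, Mul(3305.2, I))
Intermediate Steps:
Function('I')(o) = -9 (Function('I')(o) = Add(-9, 0) = -9)
Function('l')(n) = -9
Function('b')(N, Q) = Add(8, Pow(Add(-5, Mul(-8, N)), Rational(1, 2))) (Function('b')(N, Q) = Add(8, Pow(Add(N, Add(Mul(-9, N), -5)), Rational(1, 2))) = Add(8, Pow(Add(N, Add(-5, Mul(-9, N))), Rational(1, 2))) = Add(8, Pow(Add(-5, Mul(-8, N)), Rational(1, 2))))
O = Add(13, Mul(I, Pow(53, Rational(1, 2)))) (O = Add(Add(8, Pow(Add(-5, Mul(-8, 6)), Rational(1, 2))), Mul(-1, Mul(-1, 5))) = Add(Add(8, Pow(Add(-5, -48), Rational(1, 2))), Mul(-1, -5)) = Add(Add(8, Pow(-53, Rational(1, 2))), 5) = Add(Add(8, Mul(I, Pow(53, Rational(1, 2)))), 5) = Add(13, Mul(I, Pow(53, Rational(1, 2)))) ≈ Add(13.000, Mul(7.2801, I)))
Pow(O, 3) = Pow(Add(13, Mul(I, Pow(53, Rational(1, 2)))), 3)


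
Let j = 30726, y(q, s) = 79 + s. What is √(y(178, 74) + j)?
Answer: 3*√3431 ≈ 175.72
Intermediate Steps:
√(y(178, 74) + j) = √((79 + 74) + 30726) = √(153 + 30726) = √30879 = 3*√3431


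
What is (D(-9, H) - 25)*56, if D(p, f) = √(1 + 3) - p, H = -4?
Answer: -784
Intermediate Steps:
D(p, f) = 2 - p (D(p, f) = √4 - p = 2 - p)
(D(-9, H) - 25)*56 = ((2 - 1*(-9)) - 25)*56 = ((2 + 9) - 25)*56 = (11 - 25)*56 = -14*56 = -784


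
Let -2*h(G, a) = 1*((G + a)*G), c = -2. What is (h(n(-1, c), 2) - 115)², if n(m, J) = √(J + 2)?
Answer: 13225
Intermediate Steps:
n(m, J) = √(2 + J)
h(G, a) = -G*(G + a)/2 (h(G, a) = -(G + a)*G/2 = -G*(G + a)/2)
(h(n(-1, c), 2) - 115)² = (-√(2 - 2)*(√(2 - 2) + 2)/2 - 115)² = (-√0*(√0 + 2)/2 - 115)² = (-½*0*(0 + 2) - 115)² = (-½*0*2 - 115)² = (0 - 115)² = (-115)² = 13225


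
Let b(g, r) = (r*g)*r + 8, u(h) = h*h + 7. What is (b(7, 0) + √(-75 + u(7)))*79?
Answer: 632 + 79*I*√19 ≈ 632.0 + 344.35*I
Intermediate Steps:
u(h) = 7 + h² (u(h) = h² + 7 = 7 + h²)
b(g, r) = 8 + g*r² (b(g, r) = (g*r)*r + 8 = g*r² + 8 = 8 + g*r²)
(b(7, 0) + √(-75 + u(7)))*79 = ((8 + 7*0²) + √(-75 + (7 + 7²)))*79 = ((8 + 7*0) + √(-75 + (7 + 49)))*79 = ((8 + 0) + √(-75 + 56))*79 = (8 + √(-19))*79 = (8 + I*√19)*79 = 632 + 79*I*√19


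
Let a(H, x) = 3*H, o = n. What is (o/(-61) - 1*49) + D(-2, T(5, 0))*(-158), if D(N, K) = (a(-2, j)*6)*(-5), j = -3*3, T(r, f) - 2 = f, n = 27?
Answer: -1737856/61 ≈ -28489.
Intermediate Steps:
T(r, f) = 2 + f
o = 27
j = -9
D(N, K) = 180 (D(N, K) = ((3*(-2))*6)*(-5) = -6*6*(-5) = -36*(-5) = 180)
(o/(-61) - 1*49) + D(-2, T(5, 0))*(-158) = (27/(-61) - 1*49) + 180*(-158) = (27*(-1/61) - 49) - 28440 = (-27/61 - 49) - 28440 = -3016/61 - 28440 = -1737856/61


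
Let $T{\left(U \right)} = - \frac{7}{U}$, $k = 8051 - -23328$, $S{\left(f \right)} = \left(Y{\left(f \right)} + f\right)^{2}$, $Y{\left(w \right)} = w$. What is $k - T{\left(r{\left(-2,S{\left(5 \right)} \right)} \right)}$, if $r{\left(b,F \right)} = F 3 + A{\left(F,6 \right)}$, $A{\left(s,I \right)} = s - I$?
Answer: $\frac{12363333}{394} \approx 31379.0$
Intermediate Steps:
$S{\left(f \right)} = 4 f^{2}$ ($S{\left(f \right)} = \left(f + f\right)^{2} = \left(2 f\right)^{2} = 4 f^{2}$)
$r{\left(b,F \right)} = -6 + 4 F$ ($r{\left(b,F \right)} = F 3 + \left(F - 6\right) = 3 F + \left(F - 6\right) = 3 F + \left(-6 + F\right) = -6 + 4 F$)
$k = 31379$ ($k = 8051 + 23328 = 31379$)
$k - T{\left(r{\left(-2,S{\left(5 \right)} \right)} \right)} = 31379 - - \frac{7}{-6 + 4 \cdot 4 \cdot 5^{2}} = 31379 - - \frac{7}{-6 + 4 \cdot 4 \cdot 25} = 31379 - - \frac{7}{-6 + 4 \cdot 100} = 31379 - - \frac{7}{-6 + 400} = 31379 - - \frac{7}{394} = 31379 + \frac{7}{394} = \frac{12363333}{394}$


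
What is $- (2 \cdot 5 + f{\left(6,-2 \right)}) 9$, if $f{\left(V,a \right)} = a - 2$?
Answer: $-54$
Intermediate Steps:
$f{\left(V,a \right)} = -2 + a$ ($f{\left(V,a \right)} = a - 2 = -2 + a$)
$- (2 \cdot 5 + f{\left(6,-2 \right)}) 9 = - (2 \cdot 5 - 4) 9 = - (10 - 4) 9 = \left(-1\right) 6 \cdot 9 = \left(-6\right) 9 = -54$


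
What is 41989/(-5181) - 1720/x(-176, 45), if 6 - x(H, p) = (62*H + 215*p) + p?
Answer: -29607071/3103419 ≈ -9.5401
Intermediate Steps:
x(H, p) = 6 - 216*p - 62*H (x(H, p) = 6 - ((62*H + 215*p) + p) = 6 - (62*H + 216*p) = 6 + (-216*p - 62*H) = 6 - 216*p - 62*H)
41989/(-5181) - 1720/x(-176, 45) = 41989/(-5181) - 1720/(6 - 216*45 - 62*(-176)) = 41989*(-1/5181) - 1720/(6 - 9720 + 10912) = -41989/5181 - 1720/1198 = -41989/5181 - 1720*1/1198 = -41989/5181 - 860/599 = -29607071/3103419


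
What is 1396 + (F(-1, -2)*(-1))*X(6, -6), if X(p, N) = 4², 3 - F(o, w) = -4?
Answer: 1284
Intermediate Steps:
F(o, w) = 7 (F(o, w) = 3 - 1*(-4) = 3 + 4 = 7)
X(p, N) = 16
1396 + (F(-1, -2)*(-1))*X(6, -6) = 1396 + (7*(-1))*16 = 1396 - 7*16 = 1396 - 112 = 1284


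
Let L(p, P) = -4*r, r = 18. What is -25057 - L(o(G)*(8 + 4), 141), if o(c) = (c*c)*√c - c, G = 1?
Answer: -24985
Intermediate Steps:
o(c) = c^(5/2) - c (o(c) = c²*√c - c = c^(5/2) - c)
L(p, P) = -72 (L(p, P) = -4*18 = -72)
-25057 - L(o(G)*(8 + 4), 141) = -25057 - 1*(-72) = -25057 + 72 = -24985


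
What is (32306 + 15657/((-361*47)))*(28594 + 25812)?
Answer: 29821030049470/16967 ≈ 1.7576e+9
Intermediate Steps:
(32306 + 15657/((-361*47)))*(28594 + 25812) = (32306 + 15657/(-16967))*54406 = (32306 + 15657*(-1/16967))*54406 = (32306 - 15657/16967)*54406 = (548120245/16967)*54406 = 29821030049470/16967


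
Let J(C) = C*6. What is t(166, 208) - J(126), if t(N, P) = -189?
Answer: -945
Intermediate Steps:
J(C) = 6*C
t(166, 208) - J(126) = -189 - 6*126 = -189 - 1*756 = -189 - 756 = -945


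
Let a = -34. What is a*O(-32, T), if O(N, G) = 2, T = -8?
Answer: -68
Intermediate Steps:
a*O(-32, T) = -34*2 = -68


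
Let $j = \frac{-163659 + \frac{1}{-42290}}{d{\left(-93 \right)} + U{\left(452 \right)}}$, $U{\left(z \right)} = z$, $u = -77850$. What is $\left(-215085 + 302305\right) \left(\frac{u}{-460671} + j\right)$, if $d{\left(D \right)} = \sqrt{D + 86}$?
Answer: $- \frac{4187925637783682345488}{132678041895983} + \frac{60366175326142 i \sqrt{7}}{864031219} \approx -3.1565 \cdot 10^{7} + 1.8485 \cdot 10^{5} i$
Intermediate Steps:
$d{\left(D \right)} = \sqrt{86 + D}$
$j = - \frac{6921139111}{42290 \left(452 + i \sqrt{7}\right)}$ ($j = \frac{-163659 + \frac{1}{-42290}}{\sqrt{86 - 93} + 452} = \frac{-163659 - \frac{1}{42290}}{\sqrt{-7} + 452} = - \frac{6921139111}{42290 \left(i \sqrt{7} + 452\right)} = - \frac{6921139111}{42290 \left(452 + i \sqrt{7}\right)} \approx -362.06 + 2.1193 i$)
$\left(-215085 + 302305\right) \left(\frac{u}{-460671} + j\right) = \left(-215085 + 302305\right) \left(- \frac{77850}{-460671} - \left(\frac{1564177439086}{4320156095} - \frac{6921139111 i \sqrt{7}}{8640312190}\right)\right) = 87220 \left(\left(-77850\right) \left(- \frac{1}{460671}\right) - \left(\frac{1564177439086}{4320156095} - \frac{6921139111 i \sqrt{7}}{8640312190}\right)\right) = 87220 \left(\frac{25950}{153557} - \left(\frac{1564177439086}{4320156095} - \frac{6921139111 i \sqrt{7}}{8640312190}\right)\right) = 87220 \left(- \frac{240078286963063652}{663390209479915} + \frac{6921139111 i \sqrt{7}}{8640312190}\right) = - \frac{4187925637783682345488}{132678041895983} + \frac{60366175326142 i \sqrt{7}}{864031219}$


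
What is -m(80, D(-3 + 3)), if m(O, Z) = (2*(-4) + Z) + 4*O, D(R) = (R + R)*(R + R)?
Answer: -312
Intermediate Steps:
D(R) = 4*R² (D(R) = (2*R)*(2*R) = 4*R²)
m(O, Z) = -8 + Z + 4*O (m(O, Z) = (-8 + Z) + 4*O = -8 + Z + 4*O)
-m(80, D(-3 + 3)) = -(-8 + 4*(-3 + 3)² + 4*80) = -(-8 + 4*0² + 320) = -(-8 + 4*0 + 320) = -(-8 + 0 + 320) = -1*312 = -312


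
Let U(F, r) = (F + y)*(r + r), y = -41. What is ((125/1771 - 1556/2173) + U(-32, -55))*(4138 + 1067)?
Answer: 160834663639995/3848383 ≈ 4.1793e+7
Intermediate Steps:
U(F, r) = 2*r*(-41 + F) (U(F, r) = (F - 41)*(r + r) = (-41 + F)*(2*r) = 2*r*(-41 + F))
((125/1771 - 1556/2173) + U(-32, -55))*(4138 + 1067) = ((125/1771 - 1556/2173) + 2*(-55)*(-41 - 32))*(4138 + 1067) = ((125*(1/1771) - 1556*1/2173) + 2*(-55)*(-73))*5205 = ((125/1771 - 1556/2173) + 8030)*5205 = (-2484051/3848383 + 8030)*5205 = (30900031439/3848383)*5205 = 160834663639995/3848383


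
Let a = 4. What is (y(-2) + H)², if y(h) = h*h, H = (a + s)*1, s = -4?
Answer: 16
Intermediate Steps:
H = 0 (H = (4 - 4)*1 = 0*1 = 0)
y(h) = h²
(y(-2) + H)² = ((-2)² + 0)² = (4 + 0)² = 4² = 16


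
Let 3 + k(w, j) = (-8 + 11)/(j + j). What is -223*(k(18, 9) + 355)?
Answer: -471199/6 ≈ -78533.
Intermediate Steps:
k(w, j) = -3 + 3/(2*j) (k(w, j) = -3 + (-8 + 11)/(j + j) = -3 + 3/((2*j)) = -3 + 3*(1/(2*j)) = -3 + 3/(2*j))
-223*(k(18, 9) + 355) = -223*((-3 + (3/2)/9) + 355) = -223*((-3 + (3/2)*(⅑)) + 355) = -223*((-3 + ⅙) + 355) = -223*(-17/6 + 355) = -223*2113/6 = -471199/6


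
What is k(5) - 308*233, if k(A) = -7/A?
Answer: -358827/5 ≈ -71765.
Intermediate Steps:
k(5) - 308*233 = -7/5 - 308*233 = -7*⅕ - 71764 = -7/5 - 71764 = -358827/5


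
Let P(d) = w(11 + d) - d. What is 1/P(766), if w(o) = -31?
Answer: -1/797 ≈ -0.0012547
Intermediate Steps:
P(d) = -31 - d
1/P(766) = 1/(-31 - 1*766) = 1/(-31 - 766) = 1/(-797) = -1/797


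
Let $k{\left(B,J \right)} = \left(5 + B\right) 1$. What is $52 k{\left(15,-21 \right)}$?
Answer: $1040$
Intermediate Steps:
$k{\left(B,J \right)} = 5 + B$
$52 k{\left(15,-21 \right)} = 52 \left(5 + 15\right) = 52 \cdot 20 = 1040$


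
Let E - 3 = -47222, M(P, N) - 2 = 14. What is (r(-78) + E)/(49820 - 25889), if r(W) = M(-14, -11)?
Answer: -47203/23931 ≈ -1.9725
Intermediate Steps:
M(P, N) = 16 (M(P, N) = 2 + 14 = 16)
r(W) = 16
E = -47219 (E = 3 - 47222 = -47219)
(r(-78) + E)/(49820 - 25889) = (16 - 47219)/(49820 - 25889) = -47203/23931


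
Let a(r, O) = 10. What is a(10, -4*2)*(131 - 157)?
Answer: -260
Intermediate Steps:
a(10, -4*2)*(131 - 157) = 10*(131 - 157) = 10*(-26) = -260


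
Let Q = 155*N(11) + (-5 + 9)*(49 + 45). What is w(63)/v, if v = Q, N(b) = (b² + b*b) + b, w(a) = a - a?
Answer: 0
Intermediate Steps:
w(a) = 0
N(b) = b + 2*b² (N(b) = (b² + b²) + b = 2*b² + b = b + 2*b²)
Q = 39591 (Q = 155*(11*(1 + 2*11)) + (-5 + 9)*(49 + 45) = 155*(11*(1 + 22)) + 4*94 = 155*(11*23) + 376 = 155*253 + 376 = 39215 + 376 = 39591)
v = 39591
w(63)/v = 0/39591 = 0*(1/39591) = 0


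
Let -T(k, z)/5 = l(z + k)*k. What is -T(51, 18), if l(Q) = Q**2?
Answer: 1214055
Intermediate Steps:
T(k, z) = -5*k*(k + z)**2 (T(k, z) = -5*(z + k)**2*k = -5*(k + z)**2*k = -5*k*(k + z)**2)
-T(51, 18) = -(-5)*51*(51 + 18)**2 = -(-5)*51*69**2 = -(-5)*51*4761 = -1*(-1214055) = 1214055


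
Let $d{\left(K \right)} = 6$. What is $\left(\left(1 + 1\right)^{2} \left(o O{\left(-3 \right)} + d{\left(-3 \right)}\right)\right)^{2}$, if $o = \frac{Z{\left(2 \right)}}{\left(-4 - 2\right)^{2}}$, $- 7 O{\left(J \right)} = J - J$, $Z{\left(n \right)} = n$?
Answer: $576$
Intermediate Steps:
$O{\left(J \right)} = 0$ ($O{\left(J \right)} = - \frac{J - J}{7} = \left(- \frac{1}{7}\right) 0 = 0$)
$o = \frac{1}{18}$ ($o = \frac{2}{\left(-4 - 2\right)^{2}} = \frac{2}{\left(-6\right)^{2}} = \frac{2}{36} = 2 \cdot \frac{1}{36} = \frac{1}{18} \approx 0.055556$)
$\left(\left(1 + 1\right)^{2} \left(o O{\left(-3 \right)} + d{\left(-3 \right)}\right)\right)^{2} = \left(\left(1 + 1\right)^{2} \left(\frac{1}{18} \cdot 0 + 6\right)\right)^{2} = \left(2^{2} \left(0 + 6\right)\right)^{2} = \left(4 \cdot 6\right)^{2} = 24^{2} = 576$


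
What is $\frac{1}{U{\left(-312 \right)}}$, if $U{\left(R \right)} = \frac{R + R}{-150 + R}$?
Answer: $\frac{77}{104} \approx 0.74039$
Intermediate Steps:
$U{\left(R \right)} = \frac{2 R}{-150 + R}$
$\frac{1}{U{\left(-312 \right)}} = \frac{1}{2 \left(-312\right) \frac{1}{-150 - 312}} = \frac{1}{2 \left(-312\right) \frac{1}{-462}} = \frac{1}{2 \left(-312\right) \left(- \frac{1}{462}\right)} = \frac{1}{\frac{104}{77}} = \frac{77}{104}$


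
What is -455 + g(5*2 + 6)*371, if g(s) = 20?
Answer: 6965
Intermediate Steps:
-455 + g(5*2 + 6)*371 = -455 + 20*371 = -455 + 7420 = 6965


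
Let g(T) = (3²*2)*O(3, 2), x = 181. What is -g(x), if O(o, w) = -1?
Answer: 18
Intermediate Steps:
g(T) = -18 (g(T) = (3²*2)*(-1) = (9*2)*(-1) = 18*(-1) = -18)
-g(x) = -1*(-18) = 18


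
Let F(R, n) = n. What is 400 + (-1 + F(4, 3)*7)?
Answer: 420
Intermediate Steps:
400 + (-1 + F(4, 3)*7) = 400 + (-1 + 3*7) = 400 + (-1 + 21) = 400 + 20 = 420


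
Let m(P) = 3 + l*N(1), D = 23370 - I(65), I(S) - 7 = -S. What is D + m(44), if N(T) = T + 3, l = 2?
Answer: 23439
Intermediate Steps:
I(S) = 7 - S
D = 23428 (D = 23370 - (7 - 1*65) = 23370 - (7 - 65) = 23370 - 1*(-58) = 23370 + 58 = 23428)
N(T) = 3 + T
m(P) = 11 (m(P) = 3 + 2*(3 + 1) = 3 + 2*4 = 3 + 8 = 11)
D + m(44) = 23428 + 11 = 23439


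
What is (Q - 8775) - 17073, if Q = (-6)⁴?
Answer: -24552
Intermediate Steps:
Q = 1296
(Q - 8775) - 17073 = (1296 - 8775) - 17073 = -7479 - 17073 = -24552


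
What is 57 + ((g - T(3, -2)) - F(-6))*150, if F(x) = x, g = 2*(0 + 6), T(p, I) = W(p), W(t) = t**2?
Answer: 1407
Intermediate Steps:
T(p, I) = p**2
g = 12 (g = 2*6 = 12)
57 + ((g - T(3, -2)) - F(-6))*150 = 57 + ((12 - 1*3**2) - 1*(-6))*150 = 57 + ((12 - 1*9) + 6)*150 = 57 + ((12 - 9) + 6)*150 = 57 + (3 + 6)*150 = 57 + 9*150 = 57 + 1350 = 1407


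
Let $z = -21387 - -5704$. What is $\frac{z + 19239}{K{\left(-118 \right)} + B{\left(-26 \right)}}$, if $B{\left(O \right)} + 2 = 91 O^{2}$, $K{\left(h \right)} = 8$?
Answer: $\frac{1778}{30761} \approx 0.0578$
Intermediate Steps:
$z = -15683$ ($z = -21387 + 5704 = -15683$)
$B{\left(O \right)} = -2 + 91 O^{2}$
$\frac{z + 19239}{K{\left(-118 \right)} + B{\left(-26 \right)}} = \frac{-15683 + 19239}{8 - \left(2 - 91 \left(-26\right)^{2}\right)} = \frac{3556}{8 + \left(-2 + 91 \cdot 676\right)} = \frac{3556}{8 + \left(-2 + 61516\right)} = \frac{3556}{8 + 61514} = \frac{3556}{61522} = 3556 \cdot \frac{1}{61522} = \frac{1778}{30761}$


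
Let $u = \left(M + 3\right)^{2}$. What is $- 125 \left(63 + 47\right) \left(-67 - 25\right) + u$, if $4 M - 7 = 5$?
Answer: $1265036$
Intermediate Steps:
$M = 3$ ($M = \frac{7}{4} + \frac{1}{4} \cdot 5 = \frac{7}{4} + \frac{5}{4} = 3$)
$u = 36$ ($u = \left(3 + 3\right)^{2} = 6^{2} = 36$)
$- 125 \left(63 + 47\right) \left(-67 - 25\right) + u = - 125 \left(63 + 47\right) \left(-67 - 25\right) + 36 = - 125 \cdot 110 \left(-92\right) + 36 = \left(-125\right) \left(-10120\right) + 36 = 1265000 + 36 = 1265036$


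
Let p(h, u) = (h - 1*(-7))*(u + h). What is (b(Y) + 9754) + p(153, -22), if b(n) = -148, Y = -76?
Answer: 30566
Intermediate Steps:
p(h, u) = (7 + h)*(h + u) (p(h, u) = (h + 7)*(h + u) = (7 + h)*(h + u))
(b(Y) + 9754) + p(153, -22) = (-148 + 9754) + (153² + 7*153 + 7*(-22) + 153*(-22)) = 9606 + (23409 + 1071 - 154 - 3366) = 9606 + 20960 = 30566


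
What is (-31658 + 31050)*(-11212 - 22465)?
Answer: 20475616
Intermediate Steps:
(-31658 + 31050)*(-11212 - 22465) = -608*(-33677) = 20475616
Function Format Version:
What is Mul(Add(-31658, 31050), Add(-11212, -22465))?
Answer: 20475616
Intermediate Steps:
Mul(Add(-31658, 31050), Add(-11212, -22465)) = Mul(-608, -33677) = 20475616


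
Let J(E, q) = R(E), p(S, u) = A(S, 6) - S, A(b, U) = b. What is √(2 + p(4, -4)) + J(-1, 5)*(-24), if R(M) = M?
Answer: 24 + √2 ≈ 25.414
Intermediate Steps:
p(S, u) = 0 (p(S, u) = S - S = 0)
J(E, q) = E
√(2 + p(4, -4)) + J(-1, 5)*(-24) = √(2 + 0) - 1*(-24) = √2 + 24 = 24 + √2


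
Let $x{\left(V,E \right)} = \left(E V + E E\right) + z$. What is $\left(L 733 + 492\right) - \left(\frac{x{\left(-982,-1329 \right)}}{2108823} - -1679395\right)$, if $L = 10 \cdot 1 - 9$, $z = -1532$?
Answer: $- \frac{3538966563697}{2108823} \approx -1.6782 \cdot 10^{6}$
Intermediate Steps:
$L = 1$ ($L = 10 - 9 = 1$)
$x{\left(V,E \right)} = -1532 + E^{2} + E V$ ($x{\left(V,E \right)} = \left(E V + E E\right) - 1532 = \left(E V + E^{2}\right) - 1532 = \left(E^{2} + E V\right) - 1532 = -1532 + E^{2} + E V$)
$\left(L 733 + 492\right) - \left(\frac{x{\left(-982,-1329 \right)}}{2108823} - -1679395\right) = \left(1 \cdot 733 + 492\right) - \left(\frac{-1532 + \left(-1329\right)^{2} - -1305078}{2108823} - -1679395\right) = \left(733 + 492\right) - \left(\left(-1532 + 1766241 + 1305078\right) \frac{1}{2108823} + 1679395\right) = 1225 - \left(3069787 \cdot \frac{1}{2108823} + 1679395\right) = 1225 - \left(\frac{3069787}{2108823} + 1679395\right) = 1225 - \frac{3541549871872}{2108823} = - \frac{3538966563697}{2108823}$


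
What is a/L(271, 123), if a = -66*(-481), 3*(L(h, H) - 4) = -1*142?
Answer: -3663/5 ≈ -732.60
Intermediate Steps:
L(h, H) = -130/3 (L(h, H) = 4 + (-1*142)/3 = 4 + (⅓)*(-142) = 4 - 142/3 = -130/3)
a = 31746
a/L(271, 123) = 31746/(-130/3) = 31746*(-3/130) = -3663/5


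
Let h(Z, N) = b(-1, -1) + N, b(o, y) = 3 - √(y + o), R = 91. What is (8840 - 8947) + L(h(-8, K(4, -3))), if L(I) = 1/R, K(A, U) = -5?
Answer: -9736/91 ≈ -106.99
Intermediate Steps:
b(o, y) = 3 - √(o + y)
h(Z, N) = 3 + N - I*√2 (h(Z, N) = (3 - √(-1 - 1)) + N = (3 - √(-2)) + N = (3 - I*√2) + N = 3 + N - I*√2)
L(I) = 1/91
(8840 - 8947) + L(h(-8, K(4, -3))) = (8840 - 8947) + 1/91 = -107 + 1/91 = -9736/91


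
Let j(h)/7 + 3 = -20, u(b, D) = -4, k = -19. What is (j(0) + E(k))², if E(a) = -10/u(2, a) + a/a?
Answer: 99225/4 ≈ 24806.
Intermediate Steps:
j(h) = -161 (j(h) = -21 + 7*(-20) = -21 - 140 = -161)
E(a) = 7/2 (E(a) = -10/(-4) + a/a = -10*(-¼) + 1 = 5/2 + 1 = 7/2)
(j(0) + E(k))² = (-161 + 7/2)² = (-315/2)² = 99225/4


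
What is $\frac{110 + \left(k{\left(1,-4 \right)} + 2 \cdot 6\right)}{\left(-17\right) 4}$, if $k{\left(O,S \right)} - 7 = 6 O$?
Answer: $- \frac{135}{68} \approx -1.9853$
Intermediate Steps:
$k{\left(O,S \right)} = 7 + 6 O$
$\frac{110 + \left(k{\left(1,-4 \right)} + 2 \cdot 6\right)}{\left(-17\right) 4} = \frac{110 + \left(\left(7 + 6 \cdot 1\right) + 2 \cdot 6\right)}{\left(-17\right) 4} = \frac{110 + \left(\left(7 + 6\right) + 12\right)}{-68} = - \frac{110 + \left(13 + 12\right)}{68} = - \frac{110 + 25}{68} = \left(- \frac{1}{68}\right) 135 = - \frac{135}{68}$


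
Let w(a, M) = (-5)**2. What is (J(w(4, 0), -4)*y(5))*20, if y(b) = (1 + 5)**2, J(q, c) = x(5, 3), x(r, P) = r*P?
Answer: 10800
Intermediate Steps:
x(r, P) = P*r
w(a, M) = 25
J(q, c) = 15 (J(q, c) = 3*5 = 15)
y(b) = 36 (y(b) = 6**2 = 36)
(J(w(4, 0), -4)*y(5))*20 = (15*36)*20 = 540*20 = 10800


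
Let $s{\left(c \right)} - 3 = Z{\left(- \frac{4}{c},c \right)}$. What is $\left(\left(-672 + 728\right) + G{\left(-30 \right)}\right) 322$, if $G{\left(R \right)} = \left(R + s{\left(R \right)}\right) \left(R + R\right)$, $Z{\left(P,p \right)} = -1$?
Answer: $558992$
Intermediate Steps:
$s{\left(c \right)} = 2$ ($s{\left(c \right)} = 3 - 1 = 2$)
$G{\left(R \right)} = 2 R \left(2 + R\right)$ ($G{\left(R \right)} = \left(R + 2\right) \left(R + R\right) = \left(2 + R\right) 2 R = 2 R \left(2 + R\right)$)
$\left(\left(-672 + 728\right) + G{\left(-30 \right)}\right) 322 = \left(\left(-672 + 728\right) + 2 \left(-30\right) \left(2 - 30\right)\right) 322 = \left(56 + 2 \left(-30\right) \left(-28\right)\right) 322 = \left(56 + 1680\right) 322 = 1736 \cdot 322 = 558992$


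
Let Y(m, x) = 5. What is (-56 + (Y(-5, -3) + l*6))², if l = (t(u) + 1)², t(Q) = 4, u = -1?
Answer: 9801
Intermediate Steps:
l = 25 (l = (4 + 1)² = 5² = 25)
(-56 + (Y(-5, -3) + l*6))² = (-56 + (5 + 25*6))² = (-56 + (5 + 150))² = (-56 + 155)² = 99² = 9801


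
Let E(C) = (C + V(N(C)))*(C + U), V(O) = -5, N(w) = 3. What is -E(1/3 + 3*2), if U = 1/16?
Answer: -307/36 ≈ -8.5278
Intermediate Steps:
U = 1/16 ≈ 0.062500
E(C) = (-5 + C)*(1/16 + C) (E(C) = (C - 5)*(C + 1/16) = (-5 + C)*(1/16 + C))
-E(1/3 + 3*2) = -(-5/16 + (1/3 + 3*2)² - 79*(1/3 + 3*2)/16) = -(-5/16 + (⅓ + 6)² - 79*(⅓ + 6)/16) = -(-5/16 + (19/3)² - 79/16*19/3) = -(-5/16 + 361/9 - 1501/48) = -1*307/36 = -307/36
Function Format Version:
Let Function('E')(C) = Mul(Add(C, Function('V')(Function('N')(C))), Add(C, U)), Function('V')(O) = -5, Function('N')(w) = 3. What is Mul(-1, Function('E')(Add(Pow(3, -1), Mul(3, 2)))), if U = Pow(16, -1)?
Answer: Rational(-307, 36) ≈ -8.5278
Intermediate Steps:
U = Rational(1, 16) ≈ 0.062500
Function('E')(C) = Mul(Add(-5, C), Add(Rational(1, 16), C)) (Function('E')(C) = Mul(Add(C, -5), Add(C, Rational(1, 16))) = Mul(Add(-5, C), Add(Rational(1, 16), C)))
Mul(-1, Function('E')(Add(Pow(3, -1), Mul(3, 2)))) = Mul(-1, Add(Rational(-5, 16), Pow(Add(Pow(3, -1), Mul(3, 2)), 2), Mul(Rational(-79, 16), Add(Pow(3, -1), Mul(3, 2))))) = Mul(-1, Add(Rational(-5, 16), Pow(Add(Rational(1, 3), 6), 2), Mul(Rational(-79, 16), Add(Rational(1, 3), 6)))) = Mul(-1, Add(Rational(-5, 16), Pow(Rational(19, 3), 2), Mul(Rational(-79, 16), Rational(19, 3)))) = Mul(-1, Add(Rational(-5, 16), Rational(361, 9), Rational(-1501, 48))) = Mul(-1, Rational(307, 36)) = Rational(-307, 36)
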